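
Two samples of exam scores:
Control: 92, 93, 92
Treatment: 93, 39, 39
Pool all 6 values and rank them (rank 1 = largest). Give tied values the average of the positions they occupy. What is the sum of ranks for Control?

Sorted (descending): 93, 93, 92, 92, 39, 39
The 2 values of 93 occupy positions 1–2 → average rank (1+2)/2 = 1.5.
The 2 values of 92 occupy positions 3–4 → average rank (3+4)/2 = 3.5.
The 2 values of 39 occupy positions 5–6 → average rank (5+6)/2 = 5.5.
Control values → pooled ranks: 92→3.5, 93→1.5, 92→3.5
Rank sum = 3.5 + 1.5 + 3.5 = 8.5

8.5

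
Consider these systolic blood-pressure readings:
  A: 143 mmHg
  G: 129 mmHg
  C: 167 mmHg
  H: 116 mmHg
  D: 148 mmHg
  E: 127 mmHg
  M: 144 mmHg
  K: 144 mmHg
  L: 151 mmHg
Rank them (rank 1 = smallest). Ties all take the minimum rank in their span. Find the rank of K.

5

Sorted (ascending): 116, 127, 129, 143, 144, 144, 148, 151, 167
The 2 values of 144 occupy positions 5–6 → each gets rank 5.
K has value 144 mmHg → rank 5.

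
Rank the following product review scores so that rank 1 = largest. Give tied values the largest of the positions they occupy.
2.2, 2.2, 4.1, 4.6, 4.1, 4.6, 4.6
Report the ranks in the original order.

7, 7, 5, 3, 5, 3, 3

Sorted (descending): 4.6, 4.6, 4.6, 4.1, 4.1, 2.2, 2.2
The 3 values of 4.6 occupy positions 1–3 → each gets rank 3.
The 2 values of 4.1 occupy positions 4–5 → each gets rank 5.
The 2 values of 2.2 occupy positions 6–7 → each gets rank 7.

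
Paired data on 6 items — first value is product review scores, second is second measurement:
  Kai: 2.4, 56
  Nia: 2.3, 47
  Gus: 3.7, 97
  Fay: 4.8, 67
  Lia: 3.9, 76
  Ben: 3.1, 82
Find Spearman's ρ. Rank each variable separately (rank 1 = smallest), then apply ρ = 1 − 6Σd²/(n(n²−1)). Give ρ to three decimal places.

Ranks of variable 1: 2, 1, 4, 6, 5, 3
Ranks of variable 2: 2, 1, 6, 3, 4, 5
d = r₁ − r₂: 0, 0, -2, 3, 1, -2
d²: 0, 0, 4, 9, 1, 4; Σd² = 18
ρ = 1 − 6·18/(6·35) = 1 − 108/210 = 0.486

0.486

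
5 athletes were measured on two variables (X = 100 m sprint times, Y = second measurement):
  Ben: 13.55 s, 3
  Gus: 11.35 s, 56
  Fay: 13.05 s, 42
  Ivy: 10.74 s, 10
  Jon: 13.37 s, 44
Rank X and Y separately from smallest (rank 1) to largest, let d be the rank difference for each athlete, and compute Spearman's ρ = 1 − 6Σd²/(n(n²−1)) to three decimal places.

Ranks of variable 1: 5, 2, 3, 1, 4
Ranks of variable 2: 1, 5, 3, 2, 4
d = r₁ − r₂: 4, -3, 0, -1, 0
d²: 16, 9, 0, 1, 0; Σd² = 26
ρ = 1 − 6·26/(5·24) = 1 − 156/120 = -0.300

-0.300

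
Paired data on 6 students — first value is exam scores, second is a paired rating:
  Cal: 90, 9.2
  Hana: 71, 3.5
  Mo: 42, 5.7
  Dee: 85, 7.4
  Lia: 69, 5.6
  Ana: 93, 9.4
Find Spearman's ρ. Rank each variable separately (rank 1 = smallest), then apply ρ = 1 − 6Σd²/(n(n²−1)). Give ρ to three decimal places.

0.771

Ranks of variable 1: 5, 3, 1, 4, 2, 6
Ranks of variable 2: 5, 1, 3, 4, 2, 6
d = r₁ − r₂: 0, 2, -2, 0, 0, 0
d²: 0, 4, 4, 0, 0, 0; Σd² = 8
ρ = 1 − 6·8/(6·35) = 1 − 48/210 = 0.771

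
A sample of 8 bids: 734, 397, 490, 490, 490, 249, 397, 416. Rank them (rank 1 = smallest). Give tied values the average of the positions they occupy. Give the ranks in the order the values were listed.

Sorted (ascending): 249, 397, 397, 416, 490, 490, 490, 734
The 2 values of 397 occupy positions 2–3 → average rank (2+3)/2 = 2.5.
The 3 values of 490 occupy positions 5–7 → average rank 6.

8, 2.5, 6, 6, 6, 1, 2.5, 4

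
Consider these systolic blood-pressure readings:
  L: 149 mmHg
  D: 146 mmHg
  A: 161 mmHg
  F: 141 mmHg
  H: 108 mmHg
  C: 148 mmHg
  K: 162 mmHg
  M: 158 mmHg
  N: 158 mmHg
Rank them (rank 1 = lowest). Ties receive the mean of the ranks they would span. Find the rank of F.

2

Sorted (ascending): 108, 141, 146, 148, 149, 158, 158, 161, 162
The 2 values of 158 occupy positions 6–7 → average rank (6+7)/2 = 6.5.
F has value 141 mmHg → rank 2.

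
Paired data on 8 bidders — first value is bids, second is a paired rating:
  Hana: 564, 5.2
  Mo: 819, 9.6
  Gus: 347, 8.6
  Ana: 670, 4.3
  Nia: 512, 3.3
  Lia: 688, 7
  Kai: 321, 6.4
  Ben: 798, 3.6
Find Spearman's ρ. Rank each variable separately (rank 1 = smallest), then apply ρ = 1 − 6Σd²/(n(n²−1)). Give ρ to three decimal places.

0.119

Ranks of variable 1: 4, 8, 2, 5, 3, 6, 1, 7
Ranks of variable 2: 4, 8, 7, 3, 1, 6, 5, 2
d = r₁ − r₂: 0, 0, -5, 2, 2, 0, -4, 5
d²: 0, 0, 25, 4, 4, 0, 16, 25; Σd² = 74
ρ = 1 − 6·74/(8·63) = 1 − 444/504 = 0.119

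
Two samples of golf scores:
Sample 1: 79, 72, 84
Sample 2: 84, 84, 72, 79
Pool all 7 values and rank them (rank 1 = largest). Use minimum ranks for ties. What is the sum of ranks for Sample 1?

11

Sorted (descending): 84, 84, 84, 79, 79, 72, 72
The 3 values of 84 occupy positions 1–3 → each gets rank 1.
The 2 values of 79 occupy positions 4–5 → each gets rank 4.
The 2 values of 72 occupy positions 6–7 → each gets rank 6.
Sample 1 values → pooled ranks: 79→4, 72→6, 84→1
Rank sum = 4 + 6 + 1 = 11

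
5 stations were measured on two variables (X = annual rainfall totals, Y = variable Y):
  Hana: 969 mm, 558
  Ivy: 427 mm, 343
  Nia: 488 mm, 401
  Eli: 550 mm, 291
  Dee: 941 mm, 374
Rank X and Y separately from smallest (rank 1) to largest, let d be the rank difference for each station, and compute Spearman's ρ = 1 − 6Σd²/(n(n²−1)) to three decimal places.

Ranks of variable 1: 5, 1, 2, 3, 4
Ranks of variable 2: 5, 2, 4, 1, 3
d = r₁ − r₂: 0, -1, -2, 2, 1
d²: 0, 1, 4, 4, 1; Σd² = 10
ρ = 1 − 6·10/(5·24) = 1 − 60/120 = 0.500

0.500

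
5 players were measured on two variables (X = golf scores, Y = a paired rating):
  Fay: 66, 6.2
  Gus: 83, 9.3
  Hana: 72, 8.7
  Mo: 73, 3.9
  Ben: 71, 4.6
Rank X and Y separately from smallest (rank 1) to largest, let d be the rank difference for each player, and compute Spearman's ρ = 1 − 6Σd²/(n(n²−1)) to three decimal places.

Ranks of variable 1: 1, 5, 3, 4, 2
Ranks of variable 2: 3, 5, 4, 1, 2
d = r₁ − r₂: -2, 0, -1, 3, 0
d²: 4, 0, 1, 9, 0; Σd² = 14
ρ = 1 − 6·14/(5·24) = 1 − 84/120 = 0.300

0.300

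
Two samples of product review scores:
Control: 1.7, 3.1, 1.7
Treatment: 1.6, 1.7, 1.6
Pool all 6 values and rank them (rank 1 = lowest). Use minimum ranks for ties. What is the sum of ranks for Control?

Sorted (ascending): 1.6, 1.6, 1.7, 1.7, 1.7, 3.1
The 2 values of 1.6 occupy positions 1–2 → each gets rank 1.
The 3 values of 1.7 occupy positions 3–5 → each gets rank 3.
Control values → pooled ranks: 1.7→3, 3.1→6, 1.7→3
Rank sum = 3 + 6 + 3 = 12

12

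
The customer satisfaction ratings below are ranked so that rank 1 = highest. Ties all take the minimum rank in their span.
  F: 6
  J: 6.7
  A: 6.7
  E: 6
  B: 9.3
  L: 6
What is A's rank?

2

Sorted (descending): 9.3, 6.7, 6.7, 6, 6, 6
The 2 values of 6.7 occupy positions 2–3 → each gets rank 2.
The 3 values of 6 occupy positions 4–6 → each gets rank 4.
A has value 6.7 → rank 2.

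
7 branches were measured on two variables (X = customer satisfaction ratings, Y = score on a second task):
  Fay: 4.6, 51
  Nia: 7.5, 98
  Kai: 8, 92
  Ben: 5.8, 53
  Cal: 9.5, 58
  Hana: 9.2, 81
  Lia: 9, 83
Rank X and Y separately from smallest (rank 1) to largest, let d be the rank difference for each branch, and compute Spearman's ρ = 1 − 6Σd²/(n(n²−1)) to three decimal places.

Ranks of variable 1: 1, 3, 4, 2, 7, 6, 5
Ranks of variable 2: 1, 7, 6, 2, 3, 4, 5
d = r₁ − r₂: 0, -4, -2, 0, 4, 2, 0
d²: 0, 16, 4, 0, 16, 4, 0; Σd² = 40
ρ = 1 − 6·40/(7·48) = 1 − 240/336 = 0.286

0.286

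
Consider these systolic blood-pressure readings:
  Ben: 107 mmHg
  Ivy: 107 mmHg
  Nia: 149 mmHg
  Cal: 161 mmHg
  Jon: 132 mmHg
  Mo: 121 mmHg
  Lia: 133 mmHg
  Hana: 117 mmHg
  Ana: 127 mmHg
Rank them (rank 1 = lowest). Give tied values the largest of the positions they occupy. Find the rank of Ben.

Sorted (ascending): 107, 107, 117, 121, 127, 132, 133, 149, 161
The 2 values of 107 occupy positions 1–2 → each gets rank 2.
Ben has value 107 mmHg → rank 2.

2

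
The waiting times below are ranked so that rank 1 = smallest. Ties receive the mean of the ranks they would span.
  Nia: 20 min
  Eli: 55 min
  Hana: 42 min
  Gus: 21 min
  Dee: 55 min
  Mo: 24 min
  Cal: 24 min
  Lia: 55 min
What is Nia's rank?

Sorted (ascending): 20, 21, 24, 24, 42, 55, 55, 55
The 2 values of 24 occupy positions 3–4 → average rank (3+4)/2 = 3.5.
The 3 values of 55 occupy positions 6–8 → average rank 7.
Nia has value 20 min → rank 1.

1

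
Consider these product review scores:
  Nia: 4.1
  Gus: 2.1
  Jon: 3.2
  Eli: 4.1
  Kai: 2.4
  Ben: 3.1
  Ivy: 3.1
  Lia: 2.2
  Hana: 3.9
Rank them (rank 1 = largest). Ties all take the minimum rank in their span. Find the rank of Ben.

Sorted (descending): 4.1, 4.1, 3.9, 3.2, 3.1, 3.1, 2.4, 2.2, 2.1
The 2 values of 4.1 occupy positions 1–2 → each gets rank 1.
The 2 values of 3.1 occupy positions 5–6 → each gets rank 5.
Ben has value 3.1 → rank 5.

5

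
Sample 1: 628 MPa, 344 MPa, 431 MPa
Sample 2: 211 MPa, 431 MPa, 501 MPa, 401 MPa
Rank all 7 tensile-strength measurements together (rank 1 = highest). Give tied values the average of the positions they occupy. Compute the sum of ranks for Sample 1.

Sorted (descending): 628, 501, 431, 431, 401, 344, 211
The 2 values of 431 occupy positions 3–4 → average rank (3+4)/2 = 3.5.
Sample 1 values → pooled ranks: 628→1, 344→6, 431→3.5
Rank sum = 1 + 6 + 3.5 = 10.5

10.5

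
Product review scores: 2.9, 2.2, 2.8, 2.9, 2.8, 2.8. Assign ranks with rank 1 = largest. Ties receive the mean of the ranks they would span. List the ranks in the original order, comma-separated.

1.5, 6, 4, 1.5, 4, 4

Sorted (descending): 2.9, 2.9, 2.8, 2.8, 2.8, 2.2
The 2 values of 2.9 occupy positions 1–2 → average rank (1+2)/2 = 1.5.
The 3 values of 2.8 occupy positions 3–5 → average rank 4.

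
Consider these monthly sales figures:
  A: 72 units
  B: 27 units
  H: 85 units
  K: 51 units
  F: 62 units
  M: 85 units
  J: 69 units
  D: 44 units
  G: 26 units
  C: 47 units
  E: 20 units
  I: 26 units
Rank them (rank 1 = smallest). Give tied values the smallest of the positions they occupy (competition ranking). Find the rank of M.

Sorted (ascending): 20, 26, 26, 27, 44, 47, 51, 62, 69, 72, 85, 85
The 2 values of 26 occupy positions 2–3 → each gets rank 2.
The 2 values of 85 occupy positions 11–12 → each gets rank 11.
M has value 85 units → rank 11.

11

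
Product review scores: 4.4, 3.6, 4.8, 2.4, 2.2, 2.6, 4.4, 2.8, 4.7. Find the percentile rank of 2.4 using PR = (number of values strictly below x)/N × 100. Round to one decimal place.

N = 9.
Strictly below 2.4: 1. Equal to 2.4: 1.
PR = 1/9 × 100 = 11.1

11.1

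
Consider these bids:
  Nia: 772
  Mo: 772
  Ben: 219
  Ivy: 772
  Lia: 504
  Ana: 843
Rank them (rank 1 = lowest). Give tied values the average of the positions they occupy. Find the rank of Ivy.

4

Sorted (ascending): 219, 504, 772, 772, 772, 843
The 3 values of 772 occupy positions 3–5 → average rank 4.
Ivy has value 772 → rank 4.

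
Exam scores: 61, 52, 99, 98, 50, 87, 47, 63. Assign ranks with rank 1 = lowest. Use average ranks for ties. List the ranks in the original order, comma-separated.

Sorted (ascending): 47, 50, 52, 61, 63, 87, 98, 99
No ties — each value takes its position as its rank.

4, 3, 8, 7, 2, 6, 1, 5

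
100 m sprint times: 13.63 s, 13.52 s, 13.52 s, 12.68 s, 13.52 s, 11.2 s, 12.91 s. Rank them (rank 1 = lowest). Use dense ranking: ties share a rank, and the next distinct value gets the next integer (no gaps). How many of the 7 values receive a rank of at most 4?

Sorted (ascending): 11.2, 12.68, 12.91, 13.52, 13.52, 13.52, 13.63
The 3 values of 13.52 share dense rank 4.
Remaining distinct values take the next consecutive integers.
Ranks ≤ 4: {1, 2, 3, 4, 4, 4} → 6 values.

6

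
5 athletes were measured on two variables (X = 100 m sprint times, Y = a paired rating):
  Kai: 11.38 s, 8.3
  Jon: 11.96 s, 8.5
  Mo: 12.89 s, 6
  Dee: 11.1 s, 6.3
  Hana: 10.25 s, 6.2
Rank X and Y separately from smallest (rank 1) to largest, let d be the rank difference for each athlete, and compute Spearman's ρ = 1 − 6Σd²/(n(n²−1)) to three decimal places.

0.000

Ranks of variable 1: 3, 4, 5, 2, 1
Ranks of variable 2: 4, 5, 1, 3, 2
d = r₁ − r₂: -1, -1, 4, -1, -1
d²: 1, 1, 16, 1, 1; Σd² = 20
ρ = 1 − 6·20/(5·24) = 1 − 120/120 = 0.000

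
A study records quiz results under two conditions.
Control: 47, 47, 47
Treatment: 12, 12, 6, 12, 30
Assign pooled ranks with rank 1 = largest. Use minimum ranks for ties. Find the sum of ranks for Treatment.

Sorted (descending): 47, 47, 47, 30, 12, 12, 12, 6
The 3 values of 47 occupy positions 1–3 → each gets rank 1.
The 3 values of 12 occupy positions 5–7 → each gets rank 5.
Treatment values → pooled ranks: 12→5, 12→5, 6→8, 12→5, 30→4
Rank sum = 5 + 5 + 8 + 5 + 4 = 27

27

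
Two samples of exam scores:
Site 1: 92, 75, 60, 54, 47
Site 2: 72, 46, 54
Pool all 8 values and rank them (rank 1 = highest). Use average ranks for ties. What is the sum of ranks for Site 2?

16.5

Sorted (descending): 92, 75, 72, 60, 54, 54, 47, 46
The 2 values of 54 occupy positions 5–6 → average rank (5+6)/2 = 5.5.
Site 2 values → pooled ranks: 72→3, 46→8, 54→5.5
Rank sum = 3 + 8 + 5.5 = 16.5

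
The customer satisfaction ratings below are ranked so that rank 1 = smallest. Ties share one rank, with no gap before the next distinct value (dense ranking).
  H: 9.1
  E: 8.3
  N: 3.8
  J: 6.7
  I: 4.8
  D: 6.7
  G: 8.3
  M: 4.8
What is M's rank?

Sorted (ascending): 3.8, 4.8, 4.8, 6.7, 6.7, 8.3, 8.3, 9.1
The 2 values of 4.8 share dense rank 2.
The 2 values of 6.7 share dense rank 3.
The 2 values of 8.3 share dense rank 4.
Remaining distinct values take the next consecutive integers.
M has value 4.8 → rank 2.

2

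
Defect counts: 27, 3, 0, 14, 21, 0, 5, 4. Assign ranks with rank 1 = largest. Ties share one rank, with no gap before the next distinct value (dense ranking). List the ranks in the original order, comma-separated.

1, 6, 7, 3, 2, 7, 4, 5

Sorted (descending): 27, 21, 14, 5, 4, 3, 0, 0
The 2 values of 0 share dense rank 7.
Remaining distinct values take the next consecutive integers.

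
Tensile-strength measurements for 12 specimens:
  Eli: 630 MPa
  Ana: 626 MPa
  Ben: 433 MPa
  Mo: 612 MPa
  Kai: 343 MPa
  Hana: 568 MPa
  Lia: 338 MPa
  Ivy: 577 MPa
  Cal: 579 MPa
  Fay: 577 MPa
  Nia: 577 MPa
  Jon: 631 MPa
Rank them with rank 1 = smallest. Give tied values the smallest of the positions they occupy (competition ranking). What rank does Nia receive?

Sorted (ascending): 338, 343, 433, 568, 577, 577, 577, 579, 612, 626, 630, 631
The 3 values of 577 occupy positions 5–7 → each gets rank 5.
Nia has value 577 MPa → rank 5.

5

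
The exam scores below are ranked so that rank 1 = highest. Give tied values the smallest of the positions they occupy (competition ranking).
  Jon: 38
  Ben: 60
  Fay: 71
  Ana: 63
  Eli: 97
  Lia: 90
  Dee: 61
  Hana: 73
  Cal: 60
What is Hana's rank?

Sorted (descending): 97, 90, 73, 71, 63, 61, 60, 60, 38
The 2 values of 60 occupy positions 7–8 → each gets rank 7.
Hana has value 73 → rank 3.

3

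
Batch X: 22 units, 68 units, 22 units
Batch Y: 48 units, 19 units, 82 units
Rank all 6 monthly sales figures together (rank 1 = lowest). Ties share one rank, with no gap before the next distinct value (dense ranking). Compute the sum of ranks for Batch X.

Sorted (ascending): 19, 22, 22, 48, 68, 82
The 2 values of 22 share dense rank 2.
Remaining distinct values take the next consecutive integers.
Batch X values → pooled ranks: 22→2, 68→4, 22→2
Rank sum = 2 + 4 + 2 = 8

8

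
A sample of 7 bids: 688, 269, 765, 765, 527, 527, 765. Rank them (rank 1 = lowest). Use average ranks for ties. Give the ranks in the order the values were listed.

Sorted (ascending): 269, 527, 527, 688, 765, 765, 765
The 2 values of 527 occupy positions 2–3 → average rank (2+3)/2 = 2.5.
The 3 values of 765 occupy positions 5–7 → average rank 6.

4, 1, 6, 6, 2.5, 2.5, 6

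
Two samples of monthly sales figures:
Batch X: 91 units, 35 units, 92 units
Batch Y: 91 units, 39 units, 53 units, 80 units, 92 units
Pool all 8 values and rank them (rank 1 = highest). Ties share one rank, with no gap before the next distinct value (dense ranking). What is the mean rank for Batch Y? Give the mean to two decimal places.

Sorted (descending): 92, 92, 91, 91, 80, 53, 39, 35
The 2 values of 92 share dense rank 1.
The 2 values of 91 share dense rank 2.
Remaining distinct values take the next consecutive integers.
Batch Y values → pooled ranks: 91→2, 39→5, 53→4, 80→3, 92→1
Mean rank = (2 + 5 + 4 + 3 + 1) / 5 = 3.00

3.00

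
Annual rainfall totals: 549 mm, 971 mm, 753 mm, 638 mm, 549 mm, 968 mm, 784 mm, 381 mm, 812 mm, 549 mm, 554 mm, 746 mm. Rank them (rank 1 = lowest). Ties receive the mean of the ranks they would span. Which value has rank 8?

Sorted (ascending): 381, 549, 549, 549, 554, 638, 746, 753, 784, 812, 968, 971
The 3 values of 549 occupy positions 2–4 → average rank 3.
Rank 8 → value 753.

753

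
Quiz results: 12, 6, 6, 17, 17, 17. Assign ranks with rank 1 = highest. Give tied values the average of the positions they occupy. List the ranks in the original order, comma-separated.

Sorted (descending): 17, 17, 17, 12, 6, 6
The 3 values of 17 occupy positions 1–3 → average rank 2.
The 2 values of 6 occupy positions 5–6 → average rank (5+6)/2 = 5.5.

4, 5.5, 5.5, 2, 2, 2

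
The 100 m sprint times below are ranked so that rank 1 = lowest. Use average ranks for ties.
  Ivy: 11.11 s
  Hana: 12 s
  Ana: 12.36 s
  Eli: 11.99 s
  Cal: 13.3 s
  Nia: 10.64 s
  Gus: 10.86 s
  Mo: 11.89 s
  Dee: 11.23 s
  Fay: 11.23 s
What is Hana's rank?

Sorted (ascending): 10.64, 10.86, 11.11, 11.23, 11.23, 11.89, 11.99, 12, 12.36, 13.3
The 2 values of 11.23 occupy positions 4–5 → average rank (4+5)/2 = 4.5.
Hana has value 12 s → rank 8.

8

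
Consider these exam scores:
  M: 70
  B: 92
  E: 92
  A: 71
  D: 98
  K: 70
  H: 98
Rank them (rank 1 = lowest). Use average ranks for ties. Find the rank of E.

Sorted (ascending): 70, 70, 71, 92, 92, 98, 98
The 2 values of 70 occupy positions 1–2 → average rank (1+2)/2 = 1.5.
The 2 values of 92 occupy positions 4–5 → average rank (4+5)/2 = 4.5.
The 2 values of 98 occupy positions 6–7 → average rank (6+7)/2 = 6.5.
E has value 92 → rank 4.5.

4.5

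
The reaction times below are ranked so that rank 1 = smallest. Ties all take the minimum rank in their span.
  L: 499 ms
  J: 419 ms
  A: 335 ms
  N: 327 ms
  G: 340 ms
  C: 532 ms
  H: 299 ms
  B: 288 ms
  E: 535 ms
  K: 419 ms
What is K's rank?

Sorted (ascending): 288, 299, 327, 335, 340, 419, 419, 499, 532, 535
The 2 values of 419 occupy positions 6–7 → each gets rank 6.
K has value 419 ms → rank 6.

6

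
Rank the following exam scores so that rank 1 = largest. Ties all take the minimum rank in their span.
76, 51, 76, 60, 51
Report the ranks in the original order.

Sorted (descending): 76, 76, 60, 51, 51
The 2 values of 76 occupy positions 1–2 → each gets rank 1.
The 2 values of 51 occupy positions 4–5 → each gets rank 4.

1, 4, 1, 3, 4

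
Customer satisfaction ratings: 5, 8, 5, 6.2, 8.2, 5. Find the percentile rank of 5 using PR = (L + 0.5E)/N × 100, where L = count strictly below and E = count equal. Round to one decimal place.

N = 6.
Strictly below 5: 0. Equal to 5: 3.
PR = (0 + 0.5·3)/6 × 100 = 25.0

25.0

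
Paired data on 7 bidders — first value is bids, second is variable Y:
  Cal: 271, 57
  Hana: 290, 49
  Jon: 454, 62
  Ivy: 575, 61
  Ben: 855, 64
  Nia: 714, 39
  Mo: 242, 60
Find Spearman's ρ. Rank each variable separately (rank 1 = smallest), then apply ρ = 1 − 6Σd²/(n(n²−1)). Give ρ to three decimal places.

0.286

Ranks of variable 1: 2, 3, 4, 5, 7, 6, 1
Ranks of variable 2: 3, 2, 6, 5, 7, 1, 4
d = r₁ − r₂: -1, 1, -2, 0, 0, 5, -3
d²: 1, 1, 4, 0, 0, 25, 9; Σd² = 40
ρ = 1 − 6·40/(7·48) = 1 − 240/336 = 0.286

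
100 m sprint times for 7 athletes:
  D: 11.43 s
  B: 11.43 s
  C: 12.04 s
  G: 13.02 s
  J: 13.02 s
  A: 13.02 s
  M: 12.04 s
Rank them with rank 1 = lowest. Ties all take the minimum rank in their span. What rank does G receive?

5

Sorted (ascending): 11.43, 11.43, 12.04, 12.04, 13.02, 13.02, 13.02
The 2 values of 11.43 occupy positions 1–2 → each gets rank 1.
The 2 values of 12.04 occupy positions 3–4 → each gets rank 3.
The 3 values of 13.02 occupy positions 5–7 → each gets rank 5.
G has value 13.02 s → rank 5.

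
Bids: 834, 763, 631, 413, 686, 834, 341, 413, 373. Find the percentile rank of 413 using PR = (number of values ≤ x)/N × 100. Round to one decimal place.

N = 9.
Strictly below 413: 2. Equal to 413: 2.
PR = 4/9 × 100 = 44.4

44.4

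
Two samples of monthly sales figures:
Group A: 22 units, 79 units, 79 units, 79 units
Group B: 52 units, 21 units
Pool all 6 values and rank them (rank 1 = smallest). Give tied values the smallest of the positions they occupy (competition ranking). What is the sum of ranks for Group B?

Sorted (ascending): 21, 22, 52, 79, 79, 79
The 3 values of 79 occupy positions 4–6 → each gets rank 4.
Group B values → pooled ranks: 52→3, 21→1
Rank sum = 3 + 1 = 4

4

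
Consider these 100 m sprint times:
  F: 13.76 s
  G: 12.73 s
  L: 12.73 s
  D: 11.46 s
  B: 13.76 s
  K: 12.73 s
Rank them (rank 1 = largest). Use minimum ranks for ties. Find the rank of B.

1

Sorted (descending): 13.76, 13.76, 12.73, 12.73, 12.73, 11.46
The 2 values of 13.76 occupy positions 1–2 → each gets rank 1.
The 3 values of 12.73 occupy positions 3–5 → each gets rank 3.
B has value 13.76 s → rank 1.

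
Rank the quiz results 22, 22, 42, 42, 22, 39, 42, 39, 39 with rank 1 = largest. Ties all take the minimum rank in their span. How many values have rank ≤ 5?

Sorted (descending): 42, 42, 42, 39, 39, 39, 22, 22, 22
The 3 values of 42 occupy positions 1–3 → each gets rank 1.
The 3 values of 39 occupy positions 4–6 → each gets rank 4.
The 3 values of 22 occupy positions 7–9 → each gets rank 7.
Ranks ≤ 5: {1, 1, 1, 4, 4, 4} → 6 values.

6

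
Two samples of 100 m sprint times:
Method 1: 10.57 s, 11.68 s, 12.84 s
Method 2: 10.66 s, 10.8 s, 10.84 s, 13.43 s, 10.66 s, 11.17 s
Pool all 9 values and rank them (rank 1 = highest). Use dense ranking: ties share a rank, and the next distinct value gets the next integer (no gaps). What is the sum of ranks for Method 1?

Sorted (descending): 13.43, 12.84, 11.68, 11.17, 10.84, 10.8, 10.66, 10.66, 10.57
The 2 values of 10.66 share dense rank 7.
Remaining distinct values take the next consecutive integers.
Method 1 values → pooled ranks: 10.57→8, 11.68→3, 12.84→2
Rank sum = 8 + 3 + 2 = 13

13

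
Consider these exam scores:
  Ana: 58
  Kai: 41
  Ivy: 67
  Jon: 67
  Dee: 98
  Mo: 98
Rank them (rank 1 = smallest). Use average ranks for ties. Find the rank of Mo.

5.5

Sorted (ascending): 41, 58, 67, 67, 98, 98
The 2 values of 67 occupy positions 3–4 → average rank (3+4)/2 = 3.5.
The 2 values of 98 occupy positions 5–6 → average rank (5+6)/2 = 5.5.
Mo has value 98 → rank 5.5.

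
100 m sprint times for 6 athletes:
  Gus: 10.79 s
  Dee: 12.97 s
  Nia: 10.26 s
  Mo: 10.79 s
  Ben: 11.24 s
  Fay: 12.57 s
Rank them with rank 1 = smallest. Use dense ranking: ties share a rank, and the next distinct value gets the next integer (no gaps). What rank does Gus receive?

Sorted (ascending): 10.26, 10.79, 10.79, 11.24, 12.57, 12.97
The 2 values of 10.79 share dense rank 2.
Remaining distinct values take the next consecutive integers.
Gus has value 10.79 s → rank 2.

2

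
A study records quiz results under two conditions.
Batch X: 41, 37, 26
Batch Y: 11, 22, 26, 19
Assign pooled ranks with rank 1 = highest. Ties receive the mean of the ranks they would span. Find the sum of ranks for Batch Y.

Sorted (descending): 41, 37, 26, 26, 22, 19, 11
The 2 values of 26 occupy positions 3–4 → average rank (3+4)/2 = 3.5.
Batch Y values → pooled ranks: 11→7, 22→5, 26→3.5, 19→6
Rank sum = 7 + 5 + 3.5 + 6 = 21.5

21.5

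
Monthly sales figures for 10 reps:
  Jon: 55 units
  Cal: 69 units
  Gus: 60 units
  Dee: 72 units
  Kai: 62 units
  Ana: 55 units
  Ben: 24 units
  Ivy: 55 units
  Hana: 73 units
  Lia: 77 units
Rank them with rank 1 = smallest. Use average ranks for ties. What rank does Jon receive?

Sorted (ascending): 24, 55, 55, 55, 60, 62, 69, 72, 73, 77
The 3 values of 55 occupy positions 2–4 → average rank 3.
Jon has value 55 units → rank 3.

3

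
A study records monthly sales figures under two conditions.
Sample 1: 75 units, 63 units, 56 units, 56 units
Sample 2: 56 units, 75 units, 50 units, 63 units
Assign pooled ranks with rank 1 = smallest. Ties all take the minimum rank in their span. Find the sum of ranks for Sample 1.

Sorted (ascending): 50, 56, 56, 56, 63, 63, 75, 75
The 3 values of 56 occupy positions 2–4 → each gets rank 2.
The 2 values of 63 occupy positions 5–6 → each gets rank 5.
The 2 values of 75 occupy positions 7–8 → each gets rank 7.
Sample 1 values → pooled ranks: 75→7, 63→5, 56→2, 56→2
Rank sum = 7 + 5 + 2 + 2 = 16

16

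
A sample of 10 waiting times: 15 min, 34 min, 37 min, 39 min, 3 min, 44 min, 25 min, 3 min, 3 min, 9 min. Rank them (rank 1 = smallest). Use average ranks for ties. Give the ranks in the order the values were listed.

Sorted (ascending): 3, 3, 3, 9, 15, 25, 34, 37, 39, 44
The 3 values of 3 occupy positions 1–3 → average rank 2.

5, 7, 8, 9, 2, 10, 6, 2, 2, 4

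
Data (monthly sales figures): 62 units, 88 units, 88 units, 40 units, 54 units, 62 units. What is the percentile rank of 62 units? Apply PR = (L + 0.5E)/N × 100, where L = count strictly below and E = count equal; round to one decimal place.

N = 6.
Strictly below 62: 2. Equal to 62: 2.
PR = (2 + 0.5·2)/6 × 100 = 50.0

50.0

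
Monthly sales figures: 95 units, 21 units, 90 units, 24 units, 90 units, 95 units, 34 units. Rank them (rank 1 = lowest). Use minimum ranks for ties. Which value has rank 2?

Sorted (ascending): 21, 24, 34, 90, 90, 95, 95
The 2 values of 90 occupy positions 4–5 → each gets rank 4.
The 2 values of 95 occupy positions 6–7 → each gets rank 6.
Rank 2 → value 24.

24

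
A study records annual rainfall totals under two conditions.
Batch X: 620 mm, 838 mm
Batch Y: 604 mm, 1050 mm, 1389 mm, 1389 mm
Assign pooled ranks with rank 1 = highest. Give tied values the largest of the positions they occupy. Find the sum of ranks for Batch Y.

13

Sorted (descending): 1389, 1389, 1050, 838, 620, 604
The 2 values of 1389 occupy positions 1–2 → each gets rank 2.
Batch Y values → pooled ranks: 604→6, 1050→3, 1389→2, 1389→2
Rank sum = 6 + 3 + 2 + 2 = 13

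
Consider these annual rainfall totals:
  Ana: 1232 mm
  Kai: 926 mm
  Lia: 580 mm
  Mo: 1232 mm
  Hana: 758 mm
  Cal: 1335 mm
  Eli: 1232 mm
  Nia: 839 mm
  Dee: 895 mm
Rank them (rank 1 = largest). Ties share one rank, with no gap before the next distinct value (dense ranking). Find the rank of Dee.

Sorted (descending): 1335, 1232, 1232, 1232, 926, 895, 839, 758, 580
The 3 values of 1232 share dense rank 2.
Remaining distinct values take the next consecutive integers.
Dee has value 895 mm → rank 4.

4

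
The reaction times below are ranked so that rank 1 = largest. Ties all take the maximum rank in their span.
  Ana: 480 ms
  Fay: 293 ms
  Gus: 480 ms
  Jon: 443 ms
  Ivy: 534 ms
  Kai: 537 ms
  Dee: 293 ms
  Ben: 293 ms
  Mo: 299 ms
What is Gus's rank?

4

Sorted (descending): 537, 534, 480, 480, 443, 299, 293, 293, 293
The 2 values of 480 occupy positions 3–4 → each gets rank 4.
The 3 values of 293 occupy positions 7–9 → each gets rank 9.
Gus has value 480 ms → rank 4.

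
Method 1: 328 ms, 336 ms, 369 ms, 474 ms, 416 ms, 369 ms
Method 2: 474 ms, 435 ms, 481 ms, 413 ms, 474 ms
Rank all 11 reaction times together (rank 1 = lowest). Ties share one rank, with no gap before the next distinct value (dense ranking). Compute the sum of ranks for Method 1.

Sorted (ascending): 328, 336, 369, 369, 413, 416, 435, 474, 474, 474, 481
The 2 values of 369 share dense rank 3.
The 3 values of 474 share dense rank 7.
Remaining distinct values take the next consecutive integers.
Method 1 values → pooled ranks: 328→1, 336→2, 369→3, 474→7, 416→5, 369→3
Rank sum = 1 + 2 + 3 + 7 + 5 + 3 = 21

21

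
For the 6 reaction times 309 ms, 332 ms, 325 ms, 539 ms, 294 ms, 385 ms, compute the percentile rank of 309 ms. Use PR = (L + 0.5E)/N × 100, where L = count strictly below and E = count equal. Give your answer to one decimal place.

25.0

N = 6.
Strictly below 309: 1. Equal to 309: 1.
PR = (1 + 0.5·1)/6 × 100 = 25.0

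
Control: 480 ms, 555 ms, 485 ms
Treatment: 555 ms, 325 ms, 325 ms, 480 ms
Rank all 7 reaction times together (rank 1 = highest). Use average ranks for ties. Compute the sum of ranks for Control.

Sorted (descending): 555, 555, 485, 480, 480, 325, 325
The 2 values of 555 occupy positions 1–2 → average rank (1+2)/2 = 1.5.
The 2 values of 480 occupy positions 4–5 → average rank (4+5)/2 = 4.5.
The 2 values of 325 occupy positions 6–7 → average rank (6+7)/2 = 6.5.
Control values → pooled ranks: 480→4.5, 555→1.5, 485→3
Rank sum = 4.5 + 1.5 + 3 = 9

9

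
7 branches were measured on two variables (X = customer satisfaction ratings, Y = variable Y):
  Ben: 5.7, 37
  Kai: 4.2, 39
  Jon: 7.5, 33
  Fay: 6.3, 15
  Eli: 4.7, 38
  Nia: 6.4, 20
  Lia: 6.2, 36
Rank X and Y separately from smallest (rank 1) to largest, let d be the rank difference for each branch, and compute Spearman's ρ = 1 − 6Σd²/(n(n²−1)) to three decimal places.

Ranks of variable 1: 3, 1, 7, 5, 2, 6, 4
Ranks of variable 2: 5, 7, 3, 1, 6, 2, 4
d = r₁ − r₂: -2, -6, 4, 4, -4, 4, 0
d²: 4, 36, 16, 16, 16, 16, 0; Σd² = 104
ρ = 1 − 6·104/(7·48) = 1 − 624/336 = -0.857

-0.857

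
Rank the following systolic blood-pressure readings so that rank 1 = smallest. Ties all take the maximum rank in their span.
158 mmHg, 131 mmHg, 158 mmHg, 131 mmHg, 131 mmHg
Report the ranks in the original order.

5, 3, 5, 3, 3

Sorted (ascending): 131, 131, 131, 158, 158
The 3 values of 131 occupy positions 1–3 → each gets rank 3.
The 2 values of 158 occupy positions 4–5 → each gets rank 5.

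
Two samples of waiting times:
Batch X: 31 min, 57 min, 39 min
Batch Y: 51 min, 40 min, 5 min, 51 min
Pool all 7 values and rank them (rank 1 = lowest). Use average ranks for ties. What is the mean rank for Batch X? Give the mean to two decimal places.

4.00

Sorted (ascending): 5, 31, 39, 40, 51, 51, 57
The 2 values of 51 occupy positions 5–6 → average rank (5+6)/2 = 5.5.
Batch X values → pooled ranks: 31→2, 57→7, 39→3
Mean rank = (2 + 7 + 3) / 3 = 4.00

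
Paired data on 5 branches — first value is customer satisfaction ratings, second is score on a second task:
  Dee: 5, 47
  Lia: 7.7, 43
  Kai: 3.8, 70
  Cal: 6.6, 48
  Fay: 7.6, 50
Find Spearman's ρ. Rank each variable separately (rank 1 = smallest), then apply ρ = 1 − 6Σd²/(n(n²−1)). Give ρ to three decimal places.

-0.600

Ranks of variable 1: 2, 5, 1, 3, 4
Ranks of variable 2: 2, 1, 5, 3, 4
d = r₁ − r₂: 0, 4, -4, 0, 0
d²: 0, 16, 16, 0, 0; Σd² = 32
ρ = 1 − 6·32/(5·24) = 1 − 192/120 = -0.600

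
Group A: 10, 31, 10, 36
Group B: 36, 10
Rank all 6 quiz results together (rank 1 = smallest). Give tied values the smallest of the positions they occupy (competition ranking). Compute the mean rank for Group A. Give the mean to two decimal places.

Sorted (ascending): 10, 10, 10, 31, 36, 36
The 3 values of 10 occupy positions 1–3 → each gets rank 1.
The 2 values of 36 occupy positions 5–6 → each gets rank 5.
Group A values → pooled ranks: 10→1, 31→4, 10→1, 36→5
Mean rank = (1 + 4 + 1 + 5) / 4 = 2.75

2.75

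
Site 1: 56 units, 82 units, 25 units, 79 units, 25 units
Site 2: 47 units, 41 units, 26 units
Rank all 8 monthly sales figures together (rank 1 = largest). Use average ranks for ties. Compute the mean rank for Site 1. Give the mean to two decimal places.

Sorted (descending): 82, 79, 56, 47, 41, 26, 25, 25
The 2 values of 25 occupy positions 7–8 → average rank (7+8)/2 = 7.5.
Site 1 values → pooled ranks: 56→3, 82→1, 25→7.5, 79→2, 25→7.5
Mean rank = (3 + 1 + 7.5 + 2 + 7.5) / 5 = 4.20

4.20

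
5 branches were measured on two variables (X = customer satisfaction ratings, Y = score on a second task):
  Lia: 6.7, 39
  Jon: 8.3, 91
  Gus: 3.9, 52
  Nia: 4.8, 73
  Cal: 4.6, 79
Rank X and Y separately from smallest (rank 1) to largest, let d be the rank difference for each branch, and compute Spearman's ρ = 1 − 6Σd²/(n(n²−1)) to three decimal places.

0.300

Ranks of variable 1: 4, 5, 1, 3, 2
Ranks of variable 2: 1, 5, 2, 3, 4
d = r₁ − r₂: 3, 0, -1, 0, -2
d²: 9, 0, 1, 0, 4; Σd² = 14
ρ = 1 − 6·14/(5·24) = 1 − 84/120 = 0.300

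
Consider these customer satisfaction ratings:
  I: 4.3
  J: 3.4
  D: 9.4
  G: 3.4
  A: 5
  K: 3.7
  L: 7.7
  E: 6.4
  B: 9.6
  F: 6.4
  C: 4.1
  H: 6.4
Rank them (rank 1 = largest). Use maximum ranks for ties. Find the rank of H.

6

Sorted (descending): 9.6, 9.4, 7.7, 6.4, 6.4, 6.4, 5, 4.3, 4.1, 3.7, 3.4, 3.4
The 3 values of 6.4 occupy positions 4–6 → each gets rank 6.
The 2 values of 3.4 occupy positions 11–12 → each gets rank 12.
H has value 6.4 → rank 6.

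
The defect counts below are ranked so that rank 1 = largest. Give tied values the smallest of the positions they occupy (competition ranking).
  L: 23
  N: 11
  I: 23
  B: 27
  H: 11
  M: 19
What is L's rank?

2

Sorted (descending): 27, 23, 23, 19, 11, 11
The 2 values of 23 occupy positions 2–3 → each gets rank 2.
The 2 values of 11 occupy positions 5–6 → each gets rank 5.
L has value 23 → rank 2.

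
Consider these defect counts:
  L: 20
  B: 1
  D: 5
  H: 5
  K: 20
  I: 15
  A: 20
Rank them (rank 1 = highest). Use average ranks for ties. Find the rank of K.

Sorted (descending): 20, 20, 20, 15, 5, 5, 1
The 3 values of 20 occupy positions 1–3 → average rank 2.
The 2 values of 5 occupy positions 5–6 → average rank (5+6)/2 = 5.5.
K has value 20 → rank 2.

2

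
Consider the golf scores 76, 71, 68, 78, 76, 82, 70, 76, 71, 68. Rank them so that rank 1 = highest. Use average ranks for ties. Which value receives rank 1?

82

Sorted (descending): 82, 78, 76, 76, 76, 71, 71, 70, 68, 68
The 3 values of 76 occupy positions 3–5 → average rank 4.
The 2 values of 71 occupy positions 6–7 → average rank (6+7)/2 = 6.5.
The 2 values of 68 occupy positions 9–10 → average rank (9+10)/2 = 9.5.
Rank 1 → value 82.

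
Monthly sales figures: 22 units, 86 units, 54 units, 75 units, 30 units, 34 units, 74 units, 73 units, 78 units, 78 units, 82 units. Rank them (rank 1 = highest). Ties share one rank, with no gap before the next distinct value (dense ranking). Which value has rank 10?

22

Sorted (descending): 86, 82, 78, 78, 75, 74, 73, 54, 34, 30, 22
The 2 values of 78 share dense rank 3.
Remaining distinct values take the next consecutive integers.
Rank 10 → value 22.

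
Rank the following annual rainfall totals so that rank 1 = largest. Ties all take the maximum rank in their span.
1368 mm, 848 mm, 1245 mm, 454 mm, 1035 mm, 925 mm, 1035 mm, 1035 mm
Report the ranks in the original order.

1, 7, 2, 8, 5, 6, 5, 5

Sorted (descending): 1368, 1245, 1035, 1035, 1035, 925, 848, 454
The 3 values of 1035 occupy positions 3–5 → each gets rank 5.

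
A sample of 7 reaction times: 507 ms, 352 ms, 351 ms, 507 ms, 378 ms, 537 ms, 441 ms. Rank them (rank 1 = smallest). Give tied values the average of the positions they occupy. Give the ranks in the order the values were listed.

5.5, 2, 1, 5.5, 3, 7, 4

Sorted (ascending): 351, 352, 378, 441, 507, 507, 537
The 2 values of 507 occupy positions 5–6 → average rank (5+6)/2 = 5.5.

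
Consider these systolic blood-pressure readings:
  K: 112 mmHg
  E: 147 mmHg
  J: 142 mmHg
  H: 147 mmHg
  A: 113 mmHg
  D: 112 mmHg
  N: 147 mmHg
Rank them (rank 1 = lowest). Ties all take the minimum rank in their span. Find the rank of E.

5

Sorted (ascending): 112, 112, 113, 142, 147, 147, 147
The 2 values of 112 occupy positions 1–2 → each gets rank 1.
The 3 values of 147 occupy positions 5–7 → each gets rank 5.
E has value 147 mmHg → rank 5.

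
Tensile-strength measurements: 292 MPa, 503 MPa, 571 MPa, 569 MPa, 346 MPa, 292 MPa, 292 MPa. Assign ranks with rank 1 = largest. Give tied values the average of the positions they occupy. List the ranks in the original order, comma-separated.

Sorted (descending): 571, 569, 503, 346, 292, 292, 292
The 3 values of 292 occupy positions 5–7 → average rank 6.

6, 3, 1, 2, 4, 6, 6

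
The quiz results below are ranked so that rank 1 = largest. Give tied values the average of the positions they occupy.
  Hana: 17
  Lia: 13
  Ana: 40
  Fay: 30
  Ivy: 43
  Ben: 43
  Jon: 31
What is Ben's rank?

1.5

Sorted (descending): 43, 43, 40, 31, 30, 17, 13
The 2 values of 43 occupy positions 1–2 → average rank (1+2)/2 = 1.5.
Ben has value 43 → rank 1.5.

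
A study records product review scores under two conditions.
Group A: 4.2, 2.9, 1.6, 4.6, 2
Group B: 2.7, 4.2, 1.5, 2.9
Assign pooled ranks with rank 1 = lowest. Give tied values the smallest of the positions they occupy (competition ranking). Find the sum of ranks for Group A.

26

Sorted (ascending): 1.5, 1.6, 2, 2.7, 2.9, 2.9, 4.2, 4.2, 4.6
The 2 values of 2.9 occupy positions 5–6 → each gets rank 5.
The 2 values of 4.2 occupy positions 7–8 → each gets rank 7.
Group A values → pooled ranks: 4.2→7, 2.9→5, 1.6→2, 4.6→9, 2→3
Rank sum = 7 + 5 + 2 + 9 + 3 = 26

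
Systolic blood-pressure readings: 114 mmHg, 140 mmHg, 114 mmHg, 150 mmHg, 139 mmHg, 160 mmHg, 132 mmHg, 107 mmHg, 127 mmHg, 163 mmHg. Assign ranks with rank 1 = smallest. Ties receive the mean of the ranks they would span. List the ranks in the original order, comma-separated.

Sorted (ascending): 107, 114, 114, 127, 132, 139, 140, 150, 160, 163
The 2 values of 114 occupy positions 2–3 → average rank (2+3)/2 = 2.5.

2.5, 7, 2.5, 8, 6, 9, 5, 1, 4, 10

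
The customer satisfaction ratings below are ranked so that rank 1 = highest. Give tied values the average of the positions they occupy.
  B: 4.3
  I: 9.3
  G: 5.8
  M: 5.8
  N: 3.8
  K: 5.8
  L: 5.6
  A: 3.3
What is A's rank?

8

Sorted (descending): 9.3, 5.8, 5.8, 5.8, 5.6, 4.3, 3.8, 3.3
The 3 values of 5.8 occupy positions 2–4 → average rank 3.
A has value 3.3 → rank 8.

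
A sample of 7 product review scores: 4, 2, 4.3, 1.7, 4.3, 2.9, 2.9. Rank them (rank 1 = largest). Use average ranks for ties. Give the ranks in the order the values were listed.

Sorted (descending): 4.3, 4.3, 4, 2.9, 2.9, 2, 1.7
The 2 values of 4.3 occupy positions 1–2 → average rank (1+2)/2 = 1.5.
The 2 values of 2.9 occupy positions 4–5 → average rank (4+5)/2 = 4.5.

3, 6, 1.5, 7, 1.5, 4.5, 4.5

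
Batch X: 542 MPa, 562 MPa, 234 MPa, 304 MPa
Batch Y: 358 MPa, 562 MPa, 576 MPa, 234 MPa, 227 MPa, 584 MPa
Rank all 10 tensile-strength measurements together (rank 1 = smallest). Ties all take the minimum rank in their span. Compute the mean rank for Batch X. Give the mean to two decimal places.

4.75

Sorted (ascending): 227, 234, 234, 304, 358, 542, 562, 562, 576, 584
The 2 values of 234 occupy positions 2–3 → each gets rank 2.
The 2 values of 562 occupy positions 7–8 → each gets rank 7.
Batch X values → pooled ranks: 542→6, 562→7, 234→2, 304→4
Mean rank = (6 + 7 + 2 + 4) / 4 = 4.75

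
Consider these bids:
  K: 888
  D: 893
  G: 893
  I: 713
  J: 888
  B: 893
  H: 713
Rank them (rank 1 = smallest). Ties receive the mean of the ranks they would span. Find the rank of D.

6

Sorted (ascending): 713, 713, 888, 888, 893, 893, 893
The 2 values of 713 occupy positions 1–2 → average rank (1+2)/2 = 1.5.
The 2 values of 888 occupy positions 3–4 → average rank (3+4)/2 = 3.5.
The 3 values of 893 occupy positions 5–7 → average rank 6.
D has value 893 → rank 6.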